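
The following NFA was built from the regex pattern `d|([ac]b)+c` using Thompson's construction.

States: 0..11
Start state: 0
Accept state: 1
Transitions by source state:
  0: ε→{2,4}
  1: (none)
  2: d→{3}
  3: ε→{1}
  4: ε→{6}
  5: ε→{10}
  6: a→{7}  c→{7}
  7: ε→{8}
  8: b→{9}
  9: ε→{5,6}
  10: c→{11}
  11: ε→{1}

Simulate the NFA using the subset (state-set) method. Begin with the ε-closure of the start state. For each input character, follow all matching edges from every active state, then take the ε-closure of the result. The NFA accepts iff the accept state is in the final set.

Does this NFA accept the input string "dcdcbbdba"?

initial (ε-close {0}): {0,2,4,6}
'd' @ 1: {1,3}  (accept∈set)
'c' @ 2: {}  — state set empty
rest 'dcbbdba' ignored (set empty)
after full input: {}  (accept=1 not in)

Answer: REJECT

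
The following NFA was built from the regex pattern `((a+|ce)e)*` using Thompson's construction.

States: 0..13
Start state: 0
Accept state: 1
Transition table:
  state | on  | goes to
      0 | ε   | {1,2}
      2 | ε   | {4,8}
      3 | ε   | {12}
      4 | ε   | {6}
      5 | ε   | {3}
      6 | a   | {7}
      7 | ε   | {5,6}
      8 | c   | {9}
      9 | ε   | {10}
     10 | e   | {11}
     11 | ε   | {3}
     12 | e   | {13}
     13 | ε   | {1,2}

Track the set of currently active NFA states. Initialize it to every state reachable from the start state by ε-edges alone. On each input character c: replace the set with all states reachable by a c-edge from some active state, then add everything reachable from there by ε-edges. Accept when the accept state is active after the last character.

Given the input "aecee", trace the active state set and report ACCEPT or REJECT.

S₀ = ε-closure({0}) = {0,1,2,4,6,8}
'a' @ 1: {3,5,6,7,12}
'e' @ 2: {1,2,4,6,8,13}  ✓accept
'c' @ 3: {9,10}
'e' @ 4: {3,11,12}
'e' @ 5: {1,2,4,6,8,13}  ✓accept
final: {1,2,4,6,8,13}; accept 1 in set

Answer: ACCEPT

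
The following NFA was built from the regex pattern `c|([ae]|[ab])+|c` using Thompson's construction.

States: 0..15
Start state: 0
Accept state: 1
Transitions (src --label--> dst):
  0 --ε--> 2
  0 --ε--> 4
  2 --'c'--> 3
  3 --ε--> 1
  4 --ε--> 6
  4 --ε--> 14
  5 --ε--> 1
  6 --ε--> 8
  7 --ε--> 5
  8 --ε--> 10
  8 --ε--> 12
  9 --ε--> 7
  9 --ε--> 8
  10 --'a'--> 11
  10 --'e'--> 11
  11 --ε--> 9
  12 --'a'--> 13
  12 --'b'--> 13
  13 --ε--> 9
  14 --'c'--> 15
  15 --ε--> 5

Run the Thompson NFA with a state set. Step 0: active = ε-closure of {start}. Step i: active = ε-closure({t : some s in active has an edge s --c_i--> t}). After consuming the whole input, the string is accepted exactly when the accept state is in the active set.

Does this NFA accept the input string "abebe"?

Answer: ACCEPT

Steps:
start: ε-closure({0}) = {0,2,4,6,8,10,12,14}
'a' @ 1: {1,5,7,8,9,10,11,12,13}  ✓accept
'b' @ 2: {1,5,7,8,9,10,12,13}  ✓accept
'e' @ 3: {1,5,7,8,9,10,11,12}  ✓accept
'b' @ 4: {1,5,7,8,9,10,12,13}  ✓accept
'e' @ 5: {1,5,7,8,9,10,11,12}  ✓accept
after full input: {1,5,7,8,9,10,11,12}  (accept=1 in)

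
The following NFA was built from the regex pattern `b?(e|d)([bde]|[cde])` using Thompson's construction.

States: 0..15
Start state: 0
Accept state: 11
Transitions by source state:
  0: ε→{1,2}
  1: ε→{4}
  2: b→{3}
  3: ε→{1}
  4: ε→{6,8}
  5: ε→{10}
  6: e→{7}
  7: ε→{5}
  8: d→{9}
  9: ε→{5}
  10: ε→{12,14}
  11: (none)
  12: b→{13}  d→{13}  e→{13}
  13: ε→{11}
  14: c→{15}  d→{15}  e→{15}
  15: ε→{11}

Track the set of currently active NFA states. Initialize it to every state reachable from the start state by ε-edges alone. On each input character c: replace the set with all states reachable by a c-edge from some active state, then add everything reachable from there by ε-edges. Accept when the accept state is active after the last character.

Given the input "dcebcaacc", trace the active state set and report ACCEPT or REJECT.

Answer: REJECT

Steps:
start: ε-closure({0}) = {0,1,2,4,6,8}
'd' @ 1: {5,9,10,12,14}
'c' @ 2: {11,15}  (accept∈set)
'e' @ 3: {}  — no active states
rest 'bcaacc' ignored (set empty)
final: {}; accept 11 not in set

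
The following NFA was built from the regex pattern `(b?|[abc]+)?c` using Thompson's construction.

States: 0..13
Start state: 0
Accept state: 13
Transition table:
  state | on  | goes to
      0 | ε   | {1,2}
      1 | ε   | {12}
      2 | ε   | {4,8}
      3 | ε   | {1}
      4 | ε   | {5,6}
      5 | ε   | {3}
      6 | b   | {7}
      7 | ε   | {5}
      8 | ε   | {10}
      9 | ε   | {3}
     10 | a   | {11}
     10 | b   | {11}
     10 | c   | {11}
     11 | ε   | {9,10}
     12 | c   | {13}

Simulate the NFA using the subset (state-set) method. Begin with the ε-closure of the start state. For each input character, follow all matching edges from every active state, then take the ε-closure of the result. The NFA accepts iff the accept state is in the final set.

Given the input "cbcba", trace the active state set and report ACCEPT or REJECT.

initial (ε-close {0}): {0,1,2,3,4,5,6,8,10,12}
'c' @ 1: {1,3,9,10,11,12,13}  [accepting]
'b' @ 2: {1,3,9,10,11,12}
'c' @ 3: {1,3,9,10,11,12,13}  [accepting]
'b' @ 4: {1,3,9,10,11,12}
'a' @ 5: {1,3,9,10,11,12}
after full input: {1,3,9,10,11,12}  (accept=13 not in)

Answer: REJECT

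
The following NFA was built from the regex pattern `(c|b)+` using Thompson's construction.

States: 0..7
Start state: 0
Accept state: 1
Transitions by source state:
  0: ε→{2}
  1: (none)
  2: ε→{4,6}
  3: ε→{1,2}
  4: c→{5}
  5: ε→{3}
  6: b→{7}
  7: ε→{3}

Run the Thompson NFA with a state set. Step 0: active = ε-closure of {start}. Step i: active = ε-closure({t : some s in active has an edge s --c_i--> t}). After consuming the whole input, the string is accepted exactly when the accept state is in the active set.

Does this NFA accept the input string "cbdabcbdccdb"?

S₀ = ε-closure({0}) = {0,2,4,6}
'c' @ 1: {1,2,3,4,5,6}  (accept∈set)
'b' @ 2: {1,2,3,4,6,7}  (accept∈set)
'd' @ 3: {}  — state set empty
rest 'abcbdccdb' ignored (set empty)
final: {}; accept 1 not in set

Answer: REJECT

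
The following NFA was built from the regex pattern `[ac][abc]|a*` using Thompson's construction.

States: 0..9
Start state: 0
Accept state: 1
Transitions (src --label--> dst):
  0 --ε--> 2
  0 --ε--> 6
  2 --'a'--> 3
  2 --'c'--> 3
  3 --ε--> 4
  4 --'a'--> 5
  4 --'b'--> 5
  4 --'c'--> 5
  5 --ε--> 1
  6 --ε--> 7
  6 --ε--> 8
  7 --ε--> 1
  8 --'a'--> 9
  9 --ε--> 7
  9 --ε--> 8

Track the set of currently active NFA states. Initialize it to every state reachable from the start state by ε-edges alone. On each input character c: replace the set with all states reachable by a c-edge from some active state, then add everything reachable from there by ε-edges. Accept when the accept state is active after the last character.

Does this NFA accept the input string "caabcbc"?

start: ε-closure({0}) = {0,1,2,6,7,8}
'c' @ 1: {3,4}
'a' @ 2: {1,5}  ✓accept
'a' @ 3: {}  — no active states
rest 'bcbc' ignored (set empty)
final: {}; accept 1 not in set

Answer: REJECT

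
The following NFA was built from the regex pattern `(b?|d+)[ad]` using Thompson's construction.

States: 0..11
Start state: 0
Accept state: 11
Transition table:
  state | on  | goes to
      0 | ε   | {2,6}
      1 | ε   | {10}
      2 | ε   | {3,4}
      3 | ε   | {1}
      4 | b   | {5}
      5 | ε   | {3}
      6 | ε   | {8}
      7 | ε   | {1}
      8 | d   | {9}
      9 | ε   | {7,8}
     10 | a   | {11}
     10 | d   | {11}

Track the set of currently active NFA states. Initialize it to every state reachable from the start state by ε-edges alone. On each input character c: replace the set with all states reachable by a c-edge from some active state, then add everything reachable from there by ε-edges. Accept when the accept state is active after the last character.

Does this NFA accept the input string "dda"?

Answer: ACCEPT

Steps:
start: ε-closure({0}) = {0,1,2,3,4,6,8,10}
'd' @ 1: {1,7,8,9,10,11}  ✓accept
'd' @ 2: {1,7,8,9,10,11}  ✓accept
'a' @ 3: {11}  ✓accept
end set {11} — state 11 in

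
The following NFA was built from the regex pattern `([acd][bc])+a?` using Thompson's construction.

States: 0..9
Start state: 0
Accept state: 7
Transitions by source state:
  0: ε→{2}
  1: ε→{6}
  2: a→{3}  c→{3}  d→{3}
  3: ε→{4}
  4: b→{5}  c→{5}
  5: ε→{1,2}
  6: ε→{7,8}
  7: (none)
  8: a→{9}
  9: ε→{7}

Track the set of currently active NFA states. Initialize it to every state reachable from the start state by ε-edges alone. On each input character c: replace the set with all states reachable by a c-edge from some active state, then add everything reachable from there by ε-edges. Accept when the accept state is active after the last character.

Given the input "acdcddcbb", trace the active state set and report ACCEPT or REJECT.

initial (ε-close {0}): {0,2}
'a' @ 1: {3,4}
'c' @ 2: {1,2,5,6,7,8}  [accepting]
'd' @ 3: {3,4}
'c' @ 4: {1,2,5,6,7,8}  [accepting]
'd' @ 5: {3,4}
'd' @ 6: {}  — no active states
rest 'cbb' ignored (set empty)
end set {} — state 7 not in

Answer: REJECT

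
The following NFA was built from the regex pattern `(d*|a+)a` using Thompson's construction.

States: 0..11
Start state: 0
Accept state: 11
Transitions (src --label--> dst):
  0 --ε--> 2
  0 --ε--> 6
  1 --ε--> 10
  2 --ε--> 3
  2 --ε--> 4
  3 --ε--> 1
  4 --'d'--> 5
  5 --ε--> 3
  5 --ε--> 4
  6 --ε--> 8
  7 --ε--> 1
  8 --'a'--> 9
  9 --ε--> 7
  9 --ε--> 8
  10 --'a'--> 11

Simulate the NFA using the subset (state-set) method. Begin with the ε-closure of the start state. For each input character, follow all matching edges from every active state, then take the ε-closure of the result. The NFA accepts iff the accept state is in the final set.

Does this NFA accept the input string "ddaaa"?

Answer: REJECT

Steps:
start: ε-closure({0}) = {0,1,2,3,4,6,8,10}
'd' @ 1: {1,3,4,5,10}
'd' @ 2: {1,3,4,5,10}
'a' @ 3: {11}  ✓accept
'a' @ 4: {}  — dead — no transitions
rest 'a' ignored (set empty)
final: {}; accept 11 not in set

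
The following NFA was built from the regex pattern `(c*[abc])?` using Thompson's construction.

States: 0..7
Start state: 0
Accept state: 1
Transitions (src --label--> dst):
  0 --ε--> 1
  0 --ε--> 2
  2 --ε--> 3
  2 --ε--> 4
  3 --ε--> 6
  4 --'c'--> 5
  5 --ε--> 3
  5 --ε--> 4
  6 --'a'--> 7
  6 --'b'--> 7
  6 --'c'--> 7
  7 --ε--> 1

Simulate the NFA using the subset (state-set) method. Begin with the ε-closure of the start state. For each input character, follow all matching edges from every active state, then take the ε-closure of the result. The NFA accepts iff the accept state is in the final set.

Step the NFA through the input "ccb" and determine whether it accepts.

Answer: ACCEPT

Derivation:
initial (ε-close {0}): {0,1,2,3,4,6}
'c' @ 1: {1,3,4,5,6,7}  ✓accept
'c' @ 2: {1,3,4,5,6,7}  ✓accept
'b' @ 3: {1,7}  ✓accept
final: {1,7}; accept 1 in set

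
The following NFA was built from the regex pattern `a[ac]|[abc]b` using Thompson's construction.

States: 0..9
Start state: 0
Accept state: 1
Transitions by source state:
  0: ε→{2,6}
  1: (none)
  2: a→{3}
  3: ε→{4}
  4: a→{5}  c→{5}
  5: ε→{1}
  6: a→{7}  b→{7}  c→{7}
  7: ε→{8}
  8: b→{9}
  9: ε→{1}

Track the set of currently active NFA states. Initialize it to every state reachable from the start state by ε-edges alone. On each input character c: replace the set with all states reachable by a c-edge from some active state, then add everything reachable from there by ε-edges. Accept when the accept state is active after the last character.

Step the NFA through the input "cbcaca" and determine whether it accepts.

start: ε-closure({0}) = {0,2,6}
'c' @ 1: {7,8}
'b' @ 2: {1,9}  ✓accept
'c' @ 3: {}  — dead — no transitions
rest 'aca' ignored (set empty)
final: {}; accept 1 not in set

Answer: REJECT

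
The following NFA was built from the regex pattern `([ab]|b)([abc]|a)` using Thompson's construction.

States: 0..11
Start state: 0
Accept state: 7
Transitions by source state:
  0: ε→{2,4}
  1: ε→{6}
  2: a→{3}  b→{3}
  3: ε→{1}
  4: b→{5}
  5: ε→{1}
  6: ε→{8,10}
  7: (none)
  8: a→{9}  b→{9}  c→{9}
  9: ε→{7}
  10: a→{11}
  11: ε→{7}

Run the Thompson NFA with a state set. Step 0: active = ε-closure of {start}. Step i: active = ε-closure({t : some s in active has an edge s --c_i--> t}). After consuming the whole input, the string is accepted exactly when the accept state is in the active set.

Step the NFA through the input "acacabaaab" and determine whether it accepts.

initial (ε-close {0}): {0,2,4}
'a' @ 1: {1,3,6,8,10}
'c' @ 2: {7,9}  [accepting]
'a' @ 3: {}  — no active states
rest 'cabaaab' ignored (set empty)
after full input: {}  (accept=7 not in)

Answer: REJECT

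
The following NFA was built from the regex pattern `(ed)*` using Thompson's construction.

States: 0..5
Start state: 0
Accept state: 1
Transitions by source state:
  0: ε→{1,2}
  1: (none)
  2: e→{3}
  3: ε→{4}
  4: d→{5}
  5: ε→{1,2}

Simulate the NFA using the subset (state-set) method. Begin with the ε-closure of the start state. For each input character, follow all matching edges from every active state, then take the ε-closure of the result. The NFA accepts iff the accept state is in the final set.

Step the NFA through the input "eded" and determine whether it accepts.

S₀ = ε-closure({0}) = {0,1,2}
'e' @ 1: {3,4}
'd' @ 2: {1,2,5}  ✓accept
'e' @ 3: {3,4}
'd' @ 4: {1,2,5}  ✓accept
final: {1,2,5}; accept 1 in set

Answer: ACCEPT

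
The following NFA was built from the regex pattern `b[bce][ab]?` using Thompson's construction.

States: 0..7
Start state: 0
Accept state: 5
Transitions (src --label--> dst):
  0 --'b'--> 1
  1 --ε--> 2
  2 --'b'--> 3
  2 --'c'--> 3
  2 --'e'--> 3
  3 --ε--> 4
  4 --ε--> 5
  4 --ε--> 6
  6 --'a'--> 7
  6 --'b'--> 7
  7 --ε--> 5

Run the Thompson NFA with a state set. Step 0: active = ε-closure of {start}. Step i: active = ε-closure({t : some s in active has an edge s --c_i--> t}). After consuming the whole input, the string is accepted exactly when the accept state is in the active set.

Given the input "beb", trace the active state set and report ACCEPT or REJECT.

Answer: ACCEPT

Steps:
S₀ = ε-closure({0}) = {0}
'b' @ 1: {1,2}
'e' @ 2: {3,4,5,6}  ✓accept
'b' @ 3: {5,7}  ✓accept
final: {5,7}; accept 5 in set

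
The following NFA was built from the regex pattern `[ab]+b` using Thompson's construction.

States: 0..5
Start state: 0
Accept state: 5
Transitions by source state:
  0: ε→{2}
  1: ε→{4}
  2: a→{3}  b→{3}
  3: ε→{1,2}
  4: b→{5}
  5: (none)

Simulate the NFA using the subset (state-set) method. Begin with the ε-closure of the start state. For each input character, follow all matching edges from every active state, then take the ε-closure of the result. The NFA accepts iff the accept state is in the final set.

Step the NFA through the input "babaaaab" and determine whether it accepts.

Answer: ACCEPT

Trace:
S₀ = ε-closure({0}) = {0,2}
'b' @ 1: {1,2,3,4}
'a' @ 2: {1,2,3,4}
'b' @ 3: {1,2,3,4,5}  (accept∈set)
'a' @ 4: {1,2,3,4}
'a' @ 5: {1,2,3,4}
'a' @ 6: {1,2,3,4}
'a' @ 7: {1,2,3,4}
'b' @ 8: {1,2,3,4,5}  (accept∈set)
end set {1,2,3,4,5} — state 5 in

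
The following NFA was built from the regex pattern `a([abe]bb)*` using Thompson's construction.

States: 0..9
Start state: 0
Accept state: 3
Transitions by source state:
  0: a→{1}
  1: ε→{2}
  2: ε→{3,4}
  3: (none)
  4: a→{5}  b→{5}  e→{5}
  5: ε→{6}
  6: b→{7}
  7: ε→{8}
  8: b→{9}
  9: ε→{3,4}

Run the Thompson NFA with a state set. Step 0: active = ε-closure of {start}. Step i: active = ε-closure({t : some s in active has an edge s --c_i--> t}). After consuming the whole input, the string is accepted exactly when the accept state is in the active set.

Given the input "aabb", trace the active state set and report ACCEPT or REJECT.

S₀ = ε-closure({0}) = {0}
'a' @ 1: {1,2,3,4}  ✓accept
'a' @ 2: {5,6}
'b' @ 3: {7,8}
'b' @ 4: {3,4,9}  ✓accept
final: {3,4,9}; accept 3 in set

Answer: ACCEPT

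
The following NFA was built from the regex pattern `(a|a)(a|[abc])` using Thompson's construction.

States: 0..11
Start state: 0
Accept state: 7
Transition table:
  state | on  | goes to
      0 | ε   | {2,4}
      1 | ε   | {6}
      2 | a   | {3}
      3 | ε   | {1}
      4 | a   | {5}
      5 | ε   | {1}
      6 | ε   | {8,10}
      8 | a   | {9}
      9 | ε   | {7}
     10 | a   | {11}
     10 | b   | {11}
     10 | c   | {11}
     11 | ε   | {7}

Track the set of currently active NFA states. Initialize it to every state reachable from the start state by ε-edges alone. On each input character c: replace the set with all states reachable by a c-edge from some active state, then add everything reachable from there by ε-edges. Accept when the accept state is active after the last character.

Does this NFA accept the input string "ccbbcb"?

Answer: REJECT

Steps:
S₀ = ε-closure({0}) = {0,2,4}
'c' @ 1: {}  — no active states
rest 'cbbcb' ignored (set empty)
end set {} — state 7 not in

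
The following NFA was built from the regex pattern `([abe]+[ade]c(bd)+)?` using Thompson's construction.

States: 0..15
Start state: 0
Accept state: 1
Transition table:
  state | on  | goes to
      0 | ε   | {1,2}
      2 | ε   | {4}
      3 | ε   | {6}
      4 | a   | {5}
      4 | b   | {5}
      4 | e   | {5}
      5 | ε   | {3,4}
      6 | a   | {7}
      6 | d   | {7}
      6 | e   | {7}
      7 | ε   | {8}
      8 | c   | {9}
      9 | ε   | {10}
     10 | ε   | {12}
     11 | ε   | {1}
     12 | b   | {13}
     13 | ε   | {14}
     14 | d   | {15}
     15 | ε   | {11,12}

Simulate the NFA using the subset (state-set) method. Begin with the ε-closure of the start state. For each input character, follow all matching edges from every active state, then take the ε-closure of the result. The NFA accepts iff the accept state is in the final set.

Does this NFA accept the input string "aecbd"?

Answer: ACCEPT

Steps:
S₀ = ε-closure({0}) = {0,1,2,4}
'a' @ 1: {3,4,5,6}
'e' @ 2: {3,4,5,6,7,8}
'c' @ 3: {9,10,12}
'b' @ 4: {13,14}
'd' @ 5: {1,11,12,15}  [accepting]
final: {1,11,12,15}; accept 1 in set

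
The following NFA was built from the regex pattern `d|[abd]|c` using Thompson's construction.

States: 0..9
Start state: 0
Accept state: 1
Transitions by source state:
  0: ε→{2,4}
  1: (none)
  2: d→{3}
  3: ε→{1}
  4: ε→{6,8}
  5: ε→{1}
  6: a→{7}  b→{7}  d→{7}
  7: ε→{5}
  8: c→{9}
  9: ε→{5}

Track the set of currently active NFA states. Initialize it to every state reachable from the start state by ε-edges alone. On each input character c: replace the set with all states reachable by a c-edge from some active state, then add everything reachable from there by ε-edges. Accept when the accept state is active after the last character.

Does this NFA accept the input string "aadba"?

initial (ε-close {0}): {0,2,4,6,8}
'a' @ 1: {1,5,7}  ✓accept
'a' @ 2: {}  — state set empty
rest 'dba' ignored (set empty)
final: {}; accept 1 not in set

Answer: REJECT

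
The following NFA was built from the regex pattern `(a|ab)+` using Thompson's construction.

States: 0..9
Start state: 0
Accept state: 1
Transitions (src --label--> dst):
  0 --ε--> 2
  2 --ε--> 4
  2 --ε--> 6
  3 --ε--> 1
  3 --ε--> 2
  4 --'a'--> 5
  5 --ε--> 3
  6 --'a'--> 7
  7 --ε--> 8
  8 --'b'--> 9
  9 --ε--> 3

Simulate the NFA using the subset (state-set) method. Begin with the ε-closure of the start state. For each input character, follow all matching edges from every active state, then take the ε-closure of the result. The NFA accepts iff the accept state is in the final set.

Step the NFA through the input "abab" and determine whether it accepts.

S₀ = ε-closure({0}) = {0,2,4,6}
'a' @ 1: {1,2,3,4,5,6,7,8}  ✓accept
'b' @ 2: {1,2,3,4,6,9}  ✓accept
'a' @ 3: {1,2,3,4,5,6,7,8}  ✓accept
'b' @ 4: {1,2,3,4,6,9}  ✓accept
after full input: {1,2,3,4,6,9}  (accept=1 in)

Answer: ACCEPT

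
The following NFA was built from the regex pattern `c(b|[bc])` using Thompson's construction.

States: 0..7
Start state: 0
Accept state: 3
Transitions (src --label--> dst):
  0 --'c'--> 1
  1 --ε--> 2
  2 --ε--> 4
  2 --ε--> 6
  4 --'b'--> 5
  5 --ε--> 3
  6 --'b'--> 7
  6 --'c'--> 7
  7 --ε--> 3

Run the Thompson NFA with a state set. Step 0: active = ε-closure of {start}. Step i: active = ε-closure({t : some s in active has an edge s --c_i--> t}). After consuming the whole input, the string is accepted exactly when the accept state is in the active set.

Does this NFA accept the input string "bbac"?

Answer: REJECT

Trace:
initial (ε-close {0}): {0}
'b' @ 1: {}  — state set empty
rest 'bac' ignored (set empty)
end set {} — state 3 not in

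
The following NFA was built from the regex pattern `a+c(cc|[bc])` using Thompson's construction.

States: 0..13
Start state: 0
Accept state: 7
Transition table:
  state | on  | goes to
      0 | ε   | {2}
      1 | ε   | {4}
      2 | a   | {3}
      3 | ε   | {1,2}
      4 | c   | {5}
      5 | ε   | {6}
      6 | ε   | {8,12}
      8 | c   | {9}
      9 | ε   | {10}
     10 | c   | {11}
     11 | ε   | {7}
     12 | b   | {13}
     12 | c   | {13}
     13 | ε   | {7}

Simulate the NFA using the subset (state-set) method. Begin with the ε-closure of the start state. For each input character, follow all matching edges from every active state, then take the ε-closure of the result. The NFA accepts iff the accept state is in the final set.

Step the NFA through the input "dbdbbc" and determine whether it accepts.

start: ε-closure({0}) = {0,2}
'd' @ 1: {}  — no active states
rest 'bdbbc' ignored (set empty)
final: {}; accept 7 not in set

Answer: REJECT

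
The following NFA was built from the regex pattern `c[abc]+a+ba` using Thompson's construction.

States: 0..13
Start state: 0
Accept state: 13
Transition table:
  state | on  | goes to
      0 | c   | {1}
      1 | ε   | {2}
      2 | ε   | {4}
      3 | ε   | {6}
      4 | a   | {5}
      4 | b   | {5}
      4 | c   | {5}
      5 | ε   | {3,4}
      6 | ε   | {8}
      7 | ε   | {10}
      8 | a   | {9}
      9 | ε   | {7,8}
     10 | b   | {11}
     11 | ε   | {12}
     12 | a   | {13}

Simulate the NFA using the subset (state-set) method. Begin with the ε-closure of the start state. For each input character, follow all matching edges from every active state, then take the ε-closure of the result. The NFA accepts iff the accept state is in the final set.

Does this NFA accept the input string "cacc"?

Answer: REJECT

Trace:
start: ε-closure({0}) = {0}
'c' @ 1: {1,2,4}
'a' @ 2: {3,4,5,6,8}
'c' @ 3: {3,4,5,6,8}
'c' @ 4: {3,4,5,6,8}
final: {3,4,5,6,8}; accept 13 not in set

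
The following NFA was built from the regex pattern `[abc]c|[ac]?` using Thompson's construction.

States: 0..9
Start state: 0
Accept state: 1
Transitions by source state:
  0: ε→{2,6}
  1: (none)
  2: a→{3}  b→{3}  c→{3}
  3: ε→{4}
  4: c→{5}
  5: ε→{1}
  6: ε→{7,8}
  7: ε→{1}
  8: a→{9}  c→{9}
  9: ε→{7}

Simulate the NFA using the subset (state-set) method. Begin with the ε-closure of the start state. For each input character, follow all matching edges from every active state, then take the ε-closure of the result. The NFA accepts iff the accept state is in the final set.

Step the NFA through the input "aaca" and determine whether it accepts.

initial (ε-close {0}): {0,1,2,6,7,8}
'a' @ 1: {1,3,4,7,9}  (accept∈set)
'a' @ 2: {}  — state set empty
rest 'ca' ignored (set empty)
after full input: {}  (accept=1 not in)

Answer: REJECT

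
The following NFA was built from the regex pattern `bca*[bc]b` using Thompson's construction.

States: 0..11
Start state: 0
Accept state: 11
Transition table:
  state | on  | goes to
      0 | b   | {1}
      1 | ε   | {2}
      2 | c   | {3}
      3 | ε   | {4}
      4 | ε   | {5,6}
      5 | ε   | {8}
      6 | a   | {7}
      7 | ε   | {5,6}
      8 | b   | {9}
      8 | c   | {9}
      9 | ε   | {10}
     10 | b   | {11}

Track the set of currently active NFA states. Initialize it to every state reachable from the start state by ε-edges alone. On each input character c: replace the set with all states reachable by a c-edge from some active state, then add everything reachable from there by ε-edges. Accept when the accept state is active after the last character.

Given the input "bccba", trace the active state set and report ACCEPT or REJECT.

Answer: REJECT

Derivation:
start: ε-closure({0}) = {0}
'b' @ 1: {1,2}
'c' @ 2: {3,4,5,6,8}
'c' @ 3: {9,10}
'b' @ 4: {11}  (accept∈set)
'a' @ 5: {}  — state set empty
after full input: {}  (accept=11 not in)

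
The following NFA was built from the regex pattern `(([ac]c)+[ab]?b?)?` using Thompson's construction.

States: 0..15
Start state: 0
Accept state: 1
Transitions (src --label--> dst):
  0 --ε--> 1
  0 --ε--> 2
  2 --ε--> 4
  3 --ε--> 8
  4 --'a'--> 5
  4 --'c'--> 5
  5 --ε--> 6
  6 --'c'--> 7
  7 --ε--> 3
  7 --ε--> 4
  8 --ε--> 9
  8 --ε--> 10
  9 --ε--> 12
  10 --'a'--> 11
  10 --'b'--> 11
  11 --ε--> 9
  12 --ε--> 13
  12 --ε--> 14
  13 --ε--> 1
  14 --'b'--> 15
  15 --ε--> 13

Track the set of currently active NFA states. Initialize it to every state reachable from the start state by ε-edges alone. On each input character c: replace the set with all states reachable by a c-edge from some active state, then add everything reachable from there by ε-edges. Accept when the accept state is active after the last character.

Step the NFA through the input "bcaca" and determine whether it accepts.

Answer: REJECT

Trace:
start: ε-closure({0}) = {0,1,2,4}
'b' @ 1: {}  — dead — no transitions
rest 'caca' ignored (set empty)
after full input: {}  (accept=1 not in)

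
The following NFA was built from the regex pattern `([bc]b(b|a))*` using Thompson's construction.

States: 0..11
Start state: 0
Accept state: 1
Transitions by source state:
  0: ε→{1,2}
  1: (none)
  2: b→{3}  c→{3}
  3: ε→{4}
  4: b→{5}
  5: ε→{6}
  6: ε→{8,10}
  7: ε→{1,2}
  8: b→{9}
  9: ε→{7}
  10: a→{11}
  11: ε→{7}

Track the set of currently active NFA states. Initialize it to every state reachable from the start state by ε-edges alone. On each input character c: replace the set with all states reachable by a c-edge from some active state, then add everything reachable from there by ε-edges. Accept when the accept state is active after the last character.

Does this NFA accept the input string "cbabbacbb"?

Answer: ACCEPT

Trace:
S₀ = ε-closure({0}) = {0,1,2}
'c' @ 1: {3,4}
'b' @ 2: {5,6,8,10}
'a' @ 3: {1,2,7,11}  [accepting]
'b' @ 4: {3,4}
'b' @ 5: {5,6,8,10}
'a' @ 6: {1,2,7,11}  [accepting]
'c' @ 7: {3,4}
'b' @ 8: {5,6,8,10}
'b' @ 9: {1,2,7,9}  [accepting]
final: {1,2,7,9}; accept 1 in set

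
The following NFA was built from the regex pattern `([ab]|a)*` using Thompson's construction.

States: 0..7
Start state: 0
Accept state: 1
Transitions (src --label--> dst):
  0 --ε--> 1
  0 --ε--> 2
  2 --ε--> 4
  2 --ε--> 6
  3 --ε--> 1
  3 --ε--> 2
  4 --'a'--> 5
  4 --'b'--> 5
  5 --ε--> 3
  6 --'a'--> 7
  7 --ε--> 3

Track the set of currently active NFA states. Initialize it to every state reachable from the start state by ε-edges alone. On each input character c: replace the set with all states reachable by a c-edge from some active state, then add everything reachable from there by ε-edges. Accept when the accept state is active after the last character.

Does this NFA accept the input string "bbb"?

Answer: ACCEPT

Steps:
initial (ε-close {0}): {0,1,2,4,6}
'b' @ 1: {1,2,3,4,5,6}  ✓accept
'b' @ 2: {1,2,3,4,5,6}  ✓accept
'b' @ 3: {1,2,3,4,5,6}  ✓accept
final: {1,2,3,4,5,6}; accept 1 in set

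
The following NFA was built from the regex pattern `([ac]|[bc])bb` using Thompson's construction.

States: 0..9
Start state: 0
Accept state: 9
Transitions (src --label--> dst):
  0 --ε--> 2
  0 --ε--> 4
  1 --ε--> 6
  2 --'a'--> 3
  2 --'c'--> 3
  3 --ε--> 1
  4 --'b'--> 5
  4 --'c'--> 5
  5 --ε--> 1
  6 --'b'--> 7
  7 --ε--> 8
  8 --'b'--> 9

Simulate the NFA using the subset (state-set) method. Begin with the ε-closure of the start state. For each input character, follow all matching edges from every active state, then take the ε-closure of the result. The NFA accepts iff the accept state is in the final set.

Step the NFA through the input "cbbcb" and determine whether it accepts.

Answer: REJECT

Steps:
initial (ε-close {0}): {0,2,4}
'c' @ 1: {1,3,5,6}
'b' @ 2: {7,8}
'b' @ 3: {9}  [accepting]
'c' @ 4: {}  — no active states
rest 'b' ignored (set empty)
end set {} — state 9 not in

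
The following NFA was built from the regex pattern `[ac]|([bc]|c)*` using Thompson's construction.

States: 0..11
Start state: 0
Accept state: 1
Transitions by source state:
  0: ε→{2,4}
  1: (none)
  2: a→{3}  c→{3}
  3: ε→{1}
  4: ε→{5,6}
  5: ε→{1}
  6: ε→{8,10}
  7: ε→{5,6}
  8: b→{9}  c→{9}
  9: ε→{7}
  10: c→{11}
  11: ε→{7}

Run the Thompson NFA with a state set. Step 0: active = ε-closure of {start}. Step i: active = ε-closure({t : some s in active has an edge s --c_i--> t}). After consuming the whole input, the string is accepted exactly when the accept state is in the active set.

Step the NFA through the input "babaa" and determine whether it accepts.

initial (ε-close {0}): {0,1,2,4,5,6,8,10}
'b' @ 1: {1,5,6,7,8,9,10}  (accept∈set)
'a' @ 2: {}  — no active states
rest 'baa' ignored (set empty)
after full input: {}  (accept=1 not in)

Answer: REJECT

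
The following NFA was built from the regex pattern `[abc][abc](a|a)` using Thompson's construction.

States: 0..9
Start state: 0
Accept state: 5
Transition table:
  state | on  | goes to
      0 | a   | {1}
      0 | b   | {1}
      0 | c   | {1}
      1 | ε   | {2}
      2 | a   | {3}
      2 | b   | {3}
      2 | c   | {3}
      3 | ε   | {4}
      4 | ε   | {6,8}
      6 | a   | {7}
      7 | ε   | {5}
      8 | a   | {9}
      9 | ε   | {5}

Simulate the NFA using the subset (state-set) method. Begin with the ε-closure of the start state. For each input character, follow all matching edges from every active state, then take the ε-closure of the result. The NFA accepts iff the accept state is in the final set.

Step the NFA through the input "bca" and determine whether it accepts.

Answer: ACCEPT

Derivation:
start: ε-closure({0}) = {0}
'b' @ 1: {1,2}
'c' @ 2: {3,4,6,8}
'a' @ 3: {5,7,9}  ✓accept
end set {5,7,9} — state 5 in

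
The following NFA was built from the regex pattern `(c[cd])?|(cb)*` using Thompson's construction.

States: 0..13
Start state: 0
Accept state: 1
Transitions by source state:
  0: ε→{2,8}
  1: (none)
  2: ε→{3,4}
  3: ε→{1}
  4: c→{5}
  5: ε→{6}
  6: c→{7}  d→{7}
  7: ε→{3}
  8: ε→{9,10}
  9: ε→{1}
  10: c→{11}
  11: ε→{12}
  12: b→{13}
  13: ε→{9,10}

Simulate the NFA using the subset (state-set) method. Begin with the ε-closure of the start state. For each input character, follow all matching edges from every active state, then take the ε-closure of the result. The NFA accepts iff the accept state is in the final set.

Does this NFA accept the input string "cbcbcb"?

start: ε-closure({0}) = {0,1,2,3,4,8,9,10}
'c' @ 1: {5,6,11,12}
'b' @ 2: {1,9,10,13}  [accepting]
'c' @ 3: {11,12}
'b' @ 4: {1,9,10,13}  [accepting]
'c' @ 5: {11,12}
'b' @ 6: {1,9,10,13}  [accepting]
end set {1,9,10,13} — state 1 in

Answer: ACCEPT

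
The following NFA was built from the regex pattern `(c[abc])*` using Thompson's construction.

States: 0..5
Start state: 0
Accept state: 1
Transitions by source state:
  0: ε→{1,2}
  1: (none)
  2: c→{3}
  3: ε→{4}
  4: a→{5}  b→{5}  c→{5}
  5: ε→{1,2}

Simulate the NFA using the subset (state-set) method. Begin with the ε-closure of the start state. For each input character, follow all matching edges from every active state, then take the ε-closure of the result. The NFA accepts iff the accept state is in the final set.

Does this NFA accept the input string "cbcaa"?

initial (ε-close {0}): {0,1,2}
'c' @ 1: {3,4}
'b' @ 2: {1,2,5}  ✓accept
'c' @ 3: {3,4}
'a' @ 4: {1,2,5}  ✓accept
'a' @ 5: {}  — dead — no transitions
after full input: {}  (accept=1 not in)

Answer: REJECT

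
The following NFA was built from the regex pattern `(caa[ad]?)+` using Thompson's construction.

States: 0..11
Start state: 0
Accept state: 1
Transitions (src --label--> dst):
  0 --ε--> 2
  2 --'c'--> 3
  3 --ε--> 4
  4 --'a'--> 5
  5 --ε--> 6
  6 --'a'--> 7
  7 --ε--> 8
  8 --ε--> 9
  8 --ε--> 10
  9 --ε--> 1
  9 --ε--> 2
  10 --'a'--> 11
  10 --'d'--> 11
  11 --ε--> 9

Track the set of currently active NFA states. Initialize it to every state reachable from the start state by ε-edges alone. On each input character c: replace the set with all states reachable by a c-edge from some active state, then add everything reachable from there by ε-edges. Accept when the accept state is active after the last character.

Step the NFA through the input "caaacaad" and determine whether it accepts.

S₀ = ε-closure({0}) = {0,2}
'c' @ 1: {3,4}
'a' @ 2: {5,6}
'a' @ 3: {1,2,7,8,9,10}  ✓accept
'a' @ 4: {1,2,9,11}  ✓accept
'c' @ 5: {3,4}
'a' @ 6: {5,6}
'a' @ 7: {1,2,7,8,9,10}  ✓accept
'd' @ 8: {1,2,9,11}  ✓accept
after full input: {1,2,9,11}  (accept=1 in)

Answer: ACCEPT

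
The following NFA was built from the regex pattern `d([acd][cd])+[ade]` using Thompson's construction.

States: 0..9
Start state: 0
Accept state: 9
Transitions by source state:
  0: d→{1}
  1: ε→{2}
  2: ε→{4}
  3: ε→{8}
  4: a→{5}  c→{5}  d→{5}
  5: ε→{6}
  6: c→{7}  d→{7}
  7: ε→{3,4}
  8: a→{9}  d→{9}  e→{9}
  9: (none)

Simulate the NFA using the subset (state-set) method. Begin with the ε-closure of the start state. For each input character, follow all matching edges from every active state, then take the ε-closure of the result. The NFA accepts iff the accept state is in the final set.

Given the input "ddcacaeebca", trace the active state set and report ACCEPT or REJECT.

S₀ = ε-closure({0}) = {0}
'd' @ 1: {1,2,4}
'd' @ 2: {5,6}
'c' @ 3: {3,4,7,8}
'a' @ 4: {5,6,9}  (accept∈set)
'c' @ 5: {3,4,7,8}
'a' @ 6: {5,6,9}  (accept∈set)
'e' @ 7: {}  — no active states
rest 'ebca' ignored (set empty)
after full input: {}  (accept=9 not in)

Answer: REJECT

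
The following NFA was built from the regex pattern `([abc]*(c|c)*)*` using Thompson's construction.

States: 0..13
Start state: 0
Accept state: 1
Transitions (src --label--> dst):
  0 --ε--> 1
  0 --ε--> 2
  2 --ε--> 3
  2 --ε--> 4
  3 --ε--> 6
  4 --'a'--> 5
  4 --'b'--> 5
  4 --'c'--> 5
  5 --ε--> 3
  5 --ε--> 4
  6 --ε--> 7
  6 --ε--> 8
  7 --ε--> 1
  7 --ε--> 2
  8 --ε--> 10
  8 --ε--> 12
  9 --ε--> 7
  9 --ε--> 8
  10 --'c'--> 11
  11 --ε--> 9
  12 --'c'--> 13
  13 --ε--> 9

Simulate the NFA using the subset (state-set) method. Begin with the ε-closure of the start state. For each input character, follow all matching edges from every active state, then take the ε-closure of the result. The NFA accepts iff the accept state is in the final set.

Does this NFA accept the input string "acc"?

Answer: ACCEPT

Steps:
S₀ = ε-closure({0}) = {0,1,2,3,4,6,7,8,10,12}
'a' @ 1: {1,2,3,4,5,6,7,8,10,12}  [accepting]
'c' @ 2: {1,2,3,4,5,6,7,8,9,10,11,12,13}  [accepting]
'c' @ 3: {1,2,3,4,5,6,7,8,9,10,11,12,13}  [accepting]
after full input: {1,2,3,4,5,6,7,8,9,10,11,12,13}  (accept=1 in)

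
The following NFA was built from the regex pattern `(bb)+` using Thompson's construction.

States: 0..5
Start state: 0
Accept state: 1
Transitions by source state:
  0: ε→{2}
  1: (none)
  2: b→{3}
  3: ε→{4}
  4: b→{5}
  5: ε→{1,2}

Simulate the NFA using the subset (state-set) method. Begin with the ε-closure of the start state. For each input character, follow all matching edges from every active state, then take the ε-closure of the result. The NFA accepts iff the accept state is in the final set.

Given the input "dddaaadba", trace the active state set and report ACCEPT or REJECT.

Answer: REJECT

Steps:
S₀ = ε-closure({0}) = {0,2}
'd' @ 1: {}  — state set empty
rest 'ddaaadba' ignored (set empty)
final: {}; accept 1 not in set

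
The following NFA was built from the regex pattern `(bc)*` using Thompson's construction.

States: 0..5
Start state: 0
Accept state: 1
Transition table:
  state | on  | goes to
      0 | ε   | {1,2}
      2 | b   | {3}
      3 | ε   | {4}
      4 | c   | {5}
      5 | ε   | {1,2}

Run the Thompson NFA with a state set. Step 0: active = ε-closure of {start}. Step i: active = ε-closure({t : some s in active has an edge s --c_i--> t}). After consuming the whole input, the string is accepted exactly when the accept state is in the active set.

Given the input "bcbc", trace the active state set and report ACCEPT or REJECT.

initial (ε-close {0}): {0,1,2}
'b' @ 1: {3,4}
'c' @ 2: {1,2,5}  ✓accept
'b' @ 3: {3,4}
'c' @ 4: {1,2,5}  ✓accept
final: {1,2,5}; accept 1 in set

Answer: ACCEPT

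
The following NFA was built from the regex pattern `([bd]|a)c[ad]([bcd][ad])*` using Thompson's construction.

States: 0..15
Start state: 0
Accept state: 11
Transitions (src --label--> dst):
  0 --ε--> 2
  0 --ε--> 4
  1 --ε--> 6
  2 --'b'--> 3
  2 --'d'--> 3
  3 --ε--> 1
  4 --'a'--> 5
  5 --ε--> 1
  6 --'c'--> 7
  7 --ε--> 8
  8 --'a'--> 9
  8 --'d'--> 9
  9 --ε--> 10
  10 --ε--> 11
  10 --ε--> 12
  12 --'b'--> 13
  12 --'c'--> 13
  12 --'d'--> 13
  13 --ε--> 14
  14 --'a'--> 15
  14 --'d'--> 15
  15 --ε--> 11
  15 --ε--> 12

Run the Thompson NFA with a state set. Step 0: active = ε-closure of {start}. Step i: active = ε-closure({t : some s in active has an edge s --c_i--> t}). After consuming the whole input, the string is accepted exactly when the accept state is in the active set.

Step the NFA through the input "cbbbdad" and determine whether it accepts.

start: ε-closure({0}) = {0,2,4}
'c' @ 1: {}  — state set empty
rest 'bbbdad' ignored (set empty)
end set {} — state 11 not in

Answer: REJECT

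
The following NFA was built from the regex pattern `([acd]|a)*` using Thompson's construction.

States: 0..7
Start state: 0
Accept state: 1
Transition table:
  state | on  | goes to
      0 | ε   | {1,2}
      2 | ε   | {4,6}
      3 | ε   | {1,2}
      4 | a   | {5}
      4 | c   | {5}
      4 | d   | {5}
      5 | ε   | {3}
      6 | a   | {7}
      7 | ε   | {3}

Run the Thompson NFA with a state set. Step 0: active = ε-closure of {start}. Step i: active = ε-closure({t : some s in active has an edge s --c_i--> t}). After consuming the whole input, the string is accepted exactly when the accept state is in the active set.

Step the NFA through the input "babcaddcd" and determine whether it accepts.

Answer: REJECT

Derivation:
initial (ε-close {0}): {0,1,2,4,6}
'b' @ 1: {}  — no active states
rest 'abcaddcd' ignored (set empty)
after full input: {}  (accept=1 not in)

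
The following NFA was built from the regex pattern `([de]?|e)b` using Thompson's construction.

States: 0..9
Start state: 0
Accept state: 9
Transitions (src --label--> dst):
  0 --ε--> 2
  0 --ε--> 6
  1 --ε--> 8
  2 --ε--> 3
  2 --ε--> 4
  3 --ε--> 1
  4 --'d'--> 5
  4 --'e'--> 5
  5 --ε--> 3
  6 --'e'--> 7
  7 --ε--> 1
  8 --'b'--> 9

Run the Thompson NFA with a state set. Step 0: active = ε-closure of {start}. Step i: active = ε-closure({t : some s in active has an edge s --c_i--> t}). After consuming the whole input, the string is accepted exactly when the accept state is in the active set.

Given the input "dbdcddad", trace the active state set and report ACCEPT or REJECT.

S₀ = ε-closure({0}) = {0,1,2,3,4,6,8}
'd' @ 1: {1,3,5,8}
'b' @ 2: {9}  [accepting]
'd' @ 3: {}  — no active states
rest 'cddad' ignored (set empty)
end set {} — state 9 not in

Answer: REJECT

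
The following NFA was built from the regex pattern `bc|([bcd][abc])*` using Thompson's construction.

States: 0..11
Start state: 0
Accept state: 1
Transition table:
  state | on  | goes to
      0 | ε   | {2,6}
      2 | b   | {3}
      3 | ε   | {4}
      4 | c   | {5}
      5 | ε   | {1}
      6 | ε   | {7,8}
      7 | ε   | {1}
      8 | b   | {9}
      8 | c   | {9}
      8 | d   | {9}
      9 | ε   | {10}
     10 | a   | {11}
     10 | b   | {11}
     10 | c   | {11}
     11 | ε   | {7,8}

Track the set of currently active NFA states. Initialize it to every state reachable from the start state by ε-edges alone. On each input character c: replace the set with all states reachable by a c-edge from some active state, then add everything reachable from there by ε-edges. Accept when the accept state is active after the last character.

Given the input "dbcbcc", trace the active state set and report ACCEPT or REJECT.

initial (ε-close {0}): {0,1,2,6,7,8}
'd' @ 1: {9,10}
'b' @ 2: {1,7,8,11}  (accept∈set)
'c' @ 3: {9,10}
'b' @ 4: {1,7,8,11}  (accept∈set)
'c' @ 5: {9,10}
'c' @ 6: {1,7,8,11}  (accept∈set)
final: {1,7,8,11}; accept 1 in set

Answer: ACCEPT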